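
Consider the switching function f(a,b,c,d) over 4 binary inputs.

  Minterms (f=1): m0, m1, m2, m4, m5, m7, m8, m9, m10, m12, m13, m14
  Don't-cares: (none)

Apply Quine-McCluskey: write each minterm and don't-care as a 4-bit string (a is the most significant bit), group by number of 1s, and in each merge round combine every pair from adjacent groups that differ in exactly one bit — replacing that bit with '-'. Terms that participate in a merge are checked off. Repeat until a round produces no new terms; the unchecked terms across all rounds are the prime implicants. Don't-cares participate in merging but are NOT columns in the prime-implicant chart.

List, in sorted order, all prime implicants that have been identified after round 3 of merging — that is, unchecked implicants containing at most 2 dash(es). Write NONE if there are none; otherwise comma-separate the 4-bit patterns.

[col 0] 0000*, 0001*, 0010*, 0100*, 0101*, 0111*, 1000*, 1001*, 1010*, 1100*, 1101*, 1110*
[col 1] -000*, -001*, -010*, -100*, -101*, 0-00*, 0-01*, 00-0*, 000-*, 01-1, 010-*, 1-00*, 1-01*, 1-10*, 10-0*, 100-*, 11-0*, 110-*
[col 2] --00*, --01*, -0-0, -00-*, -10-*, 0-0-*, 1--0, 1-0-*
[col 3] --0-
Prime implicants: --0-, -0-0, 01-1, 1--0

-0-0, 01-1, 1--0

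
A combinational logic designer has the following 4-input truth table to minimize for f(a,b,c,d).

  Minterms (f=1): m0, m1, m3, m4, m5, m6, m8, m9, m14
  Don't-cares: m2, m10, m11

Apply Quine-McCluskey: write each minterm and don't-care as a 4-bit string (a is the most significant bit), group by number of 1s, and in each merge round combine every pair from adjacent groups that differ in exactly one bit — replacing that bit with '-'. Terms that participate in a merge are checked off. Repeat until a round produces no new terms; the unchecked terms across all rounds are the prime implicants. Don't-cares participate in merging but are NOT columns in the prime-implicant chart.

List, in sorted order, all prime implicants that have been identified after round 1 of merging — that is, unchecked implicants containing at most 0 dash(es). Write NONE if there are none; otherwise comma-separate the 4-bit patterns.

NONE

Round 0: 0000✓ 0001✓ 0010✓ 0011✓ 0100✓ 0101✓ 0110✓ 1000✓ 1001✓ 1010✓ 1011✓ 1110✓
Round 1: -000✓ -001✓ -010✓ -011✓ -110✓ 0-00✓ 0-01✓ 0-10✓ 00-0✓ 00-1✓ 000-✓ 001-✓ 01-0✓ 010-✓ 1-10✓ 10-0✓ 10-1✓ 100-✓ 101-✓
Round 2: --10 -0-0✓ -0-1✓ -00-✓ -01-✓ 0--0 0-0- 00--✓ 10--✓
Round 3: -0--
PIs = {--10, -0--, 0--0, 0-0-}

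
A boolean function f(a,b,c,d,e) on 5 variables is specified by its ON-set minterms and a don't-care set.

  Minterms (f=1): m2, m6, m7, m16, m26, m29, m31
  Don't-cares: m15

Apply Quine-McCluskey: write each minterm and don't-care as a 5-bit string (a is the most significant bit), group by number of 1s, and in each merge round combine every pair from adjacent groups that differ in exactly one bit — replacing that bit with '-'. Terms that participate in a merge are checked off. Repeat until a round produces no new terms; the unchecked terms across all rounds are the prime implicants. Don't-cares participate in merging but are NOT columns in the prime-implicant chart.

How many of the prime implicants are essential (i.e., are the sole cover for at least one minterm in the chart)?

4

[col 0] 00010*, 00110*, 00111*, 01111*, 10000, 11010, 11101*, 11111*
[col 1] -1111, 0-111, 00-10, 0011-, 111-1
Prime implicants: -1111, 0-111, 00-10, 0011-, 10000, 11010, 111-1
PI chart (minterm → PIs covering it):
  2 | 00-10  (sole → essential)
  6 | 00-10,0011-
  7 | 0-111,0011-
  16 | 10000  (sole → essential)
  26 | 11010  (sole → essential)
  29 | 111-1  (sole → essential)
  31 | -1111,111-1
Essential prime implicants: 00-10, 10000, 11010, 111-1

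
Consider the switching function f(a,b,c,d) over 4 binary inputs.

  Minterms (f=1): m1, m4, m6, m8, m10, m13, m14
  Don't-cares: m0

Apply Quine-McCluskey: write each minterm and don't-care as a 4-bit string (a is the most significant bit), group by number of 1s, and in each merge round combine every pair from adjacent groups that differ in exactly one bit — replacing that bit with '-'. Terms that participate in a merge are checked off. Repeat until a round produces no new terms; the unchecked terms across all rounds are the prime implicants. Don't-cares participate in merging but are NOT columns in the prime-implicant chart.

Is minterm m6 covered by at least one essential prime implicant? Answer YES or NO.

NO

size-2^0 implicants → 0000(✓)  0001(✓)  0100(✓)  0110(✓)  1000(✓)  1010(✓)  1101  1110(✓)
size-2^1 implicants → -000  -110  0-00  000-  01-0  1-10  10-0
Unchecked terms (primes): -000, -110, 0-00, 000-, 01-0, 1-10, 10-0, 1101
Minterm coverage:
  m1 ⊆ 000- [E]
  m4 ⊆ 0-00,01-0
  m6 ⊆ -110,01-0
  m8 ⊆ -000,10-0
  m10 ⊆ 1-10,10-0
  m13 ⊆ 1101 [E]
  m14 ⊆ -110,1-10
E = {000-, 1101}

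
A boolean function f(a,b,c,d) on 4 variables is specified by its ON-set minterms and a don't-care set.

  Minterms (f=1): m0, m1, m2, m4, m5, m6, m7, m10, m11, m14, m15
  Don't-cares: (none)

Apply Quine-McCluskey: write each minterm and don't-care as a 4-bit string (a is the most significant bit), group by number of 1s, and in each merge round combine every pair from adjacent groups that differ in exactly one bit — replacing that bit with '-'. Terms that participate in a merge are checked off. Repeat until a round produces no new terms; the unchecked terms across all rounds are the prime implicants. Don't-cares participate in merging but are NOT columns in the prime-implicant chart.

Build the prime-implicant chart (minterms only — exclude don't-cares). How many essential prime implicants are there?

Round 0: 0000✓ 0001✓ 0010✓ 0100✓ 0101✓ 0110✓ 0111✓ 1010✓ 1011✓ 1110✓ 1111✓
Round 1: -010✓ -110✓ -111✓ 0-00✓ 0-01✓ 0-10✓ 00-0✓ 000-✓ 01-0✓ 01-1✓ 010-✓ 011-✓ 1-10✓ 1-11✓ 101-✓ 111-✓
Round 2: --10 -11- 0--0 0-0- 01-- 1-1-
PIs = {--10, -11-, 0--0, 0-0-, 01--, 1-1-}
Coverage chart:
  m0: 0--0,0-0-
  m1: 0-0- ←essential
  m2: --10,0--0
  m4: 0--0,0-0-,01--
  m5: 0-0-,01--
  m6: --10,-11-,0--0,01--
  m7: -11-,01--
  m10: --10,1-1-
  m11: 1-1- ←essential
  m14: --10,-11-,1-1-
  m15: -11-,1-1-
Essential: 0-0-, 1-1-

2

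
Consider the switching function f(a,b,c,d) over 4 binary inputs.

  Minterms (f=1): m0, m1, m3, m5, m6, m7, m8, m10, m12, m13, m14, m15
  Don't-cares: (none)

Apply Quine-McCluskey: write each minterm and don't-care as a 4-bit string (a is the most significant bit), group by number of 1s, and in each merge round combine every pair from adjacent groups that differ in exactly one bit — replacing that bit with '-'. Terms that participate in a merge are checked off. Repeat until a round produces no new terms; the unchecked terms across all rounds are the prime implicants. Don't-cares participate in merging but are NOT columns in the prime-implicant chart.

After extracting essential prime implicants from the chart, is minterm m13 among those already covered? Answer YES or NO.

Round 0: 0000✓ 0001✓ 0011✓ 0101✓ 0110✓ 0111✓ 1000✓ 1010✓ 1100✓ 1101✓ 1110✓ 1111✓
Round 1: -000 -101✓ -110✓ -111✓ 0-01✓ 0-11✓ 00-1✓ 000- 01-1✓ 011-✓ 1-00✓ 1-10✓ 10-0✓ 11-0✓ 11-1✓ 110-✓ 111-✓
Round 2: -1-1 -11- 0--1 1--0 11--
PIs = {-000, -1-1, -11-, 0--1, 000-, 1--0, 11--}
Coverage chart:
  m0: -000,000-
  m1: 0--1,000-
  m3: 0--1 ←essential
  m5: -1-1,0--1
  m6: -11- ←essential
  m7: -1-1,-11-,0--1
  m8: -000,1--0
  m10: 1--0 ←essential
  m12: 1--0,11--
  m13: -1-1,11--
  m14: -11-,1--0,11--
  m15: -1-1,-11-,11--
Essential: -11-, 0--1, 1--0

NO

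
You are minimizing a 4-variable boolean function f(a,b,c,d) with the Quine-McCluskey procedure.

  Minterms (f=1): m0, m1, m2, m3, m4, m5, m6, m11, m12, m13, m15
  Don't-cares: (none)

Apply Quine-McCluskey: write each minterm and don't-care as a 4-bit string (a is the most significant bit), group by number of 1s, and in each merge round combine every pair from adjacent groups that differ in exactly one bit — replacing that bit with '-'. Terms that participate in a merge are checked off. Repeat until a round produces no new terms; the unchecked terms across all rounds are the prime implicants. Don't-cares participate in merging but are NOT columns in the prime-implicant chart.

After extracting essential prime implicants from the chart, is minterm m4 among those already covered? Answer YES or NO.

YES

[col 0] 0000*, 0001*, 0010*, 0011*, 0100*, 0101*, 0110*, 1011*, 1100*, 1101*, 1111*
[col 1] -011, -100*, -101*, 0-00*, 0-01*, 0-10*, 00-0*, 00-1*, 000-*, 001-*, 01-0*, 010-*, 1-11, 11-1, 110-*
[col 2] -10-, 0--0, 0-0-, 00--
Prime implicants: -011, -10-, 0--0, 0-0-, 00--, 1-11, 11-1
PI chart (minterm → PIs covering it):
  0 | 0--0,0-0-,00--
  1 | 0-0-,00--
  2 | 0--0,00--
  3 | -011,00--
  4 | -10-,0--0,0-0-
  5 | -10-,0-0-
  6 | 0--0  (sole → essential)
  11 | -011,1-11
  12 | -10-  (sole → essential)
  13 | -10-,11-1
  15 | 1-11,11-1
Essential prime implicants: -10-, 0--0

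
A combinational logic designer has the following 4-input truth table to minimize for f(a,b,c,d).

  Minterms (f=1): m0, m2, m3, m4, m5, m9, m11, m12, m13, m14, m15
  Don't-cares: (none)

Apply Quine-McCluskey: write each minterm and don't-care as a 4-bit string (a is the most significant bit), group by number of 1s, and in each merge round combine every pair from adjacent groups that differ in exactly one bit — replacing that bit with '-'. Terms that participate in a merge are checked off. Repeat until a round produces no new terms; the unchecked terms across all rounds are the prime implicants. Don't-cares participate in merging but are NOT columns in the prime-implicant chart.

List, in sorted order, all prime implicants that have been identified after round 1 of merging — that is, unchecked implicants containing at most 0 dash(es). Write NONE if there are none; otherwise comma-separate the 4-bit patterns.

NONE

[col 0] 0000*, 0010*, 0011*, 0100*, 0101*, 1001*, 1011*, 1100*, 1101*, 1110*, 1111*
[col 1] -011, -100*, -101*, 0-00, 00-0, 001-, 010-*, 1-01*, 1-11*, 10-1*, 11-0*, 11-1*, 110-*, 111-*
[col 2] -10-, 1--1, 11--
Prime implicants: -011, -10-, 0-00, 00-0, 001-, 1--1, 11--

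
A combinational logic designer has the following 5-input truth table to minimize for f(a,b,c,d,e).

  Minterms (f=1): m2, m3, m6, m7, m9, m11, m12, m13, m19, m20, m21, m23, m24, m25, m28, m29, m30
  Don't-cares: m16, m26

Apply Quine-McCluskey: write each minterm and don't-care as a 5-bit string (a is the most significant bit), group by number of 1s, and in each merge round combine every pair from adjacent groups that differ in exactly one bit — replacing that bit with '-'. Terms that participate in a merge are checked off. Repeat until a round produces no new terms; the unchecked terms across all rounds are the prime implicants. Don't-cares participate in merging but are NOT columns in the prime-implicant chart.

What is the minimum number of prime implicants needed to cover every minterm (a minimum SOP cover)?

size-2^0 implicants → 00010(✓)  00011(✓)  00110(✓)  00111(✓)  01001(✓)  01011(✓)  01100(✓)  01101(✓)  10000(✓)  10011(✓)  10100(✓)  10101(✓)  10111(✓)  11000(✓)  11001(✓)  11010(✓)  11100(✓)  11101(✓)  11110(✓)
size-2^1 implicants → -0011(✓)  -0111(✓)  -1001(✓)  -1100(✓)  -1101(✓)  0-011  00-10(✓)  00-11(✓)  0001-(✓)  0011-(✓)  01-01(✓)  010-1  0110-(✓)  1-000(✓)  1-100(✓)  1-101(✓)  10-00(✓)  10-11(✓)  101-1  1010-(✓)  11-00(✓)  11-01(✓)  11-10(✓)  110-0(✓)  1100-(✓)  111-0(✓)  1110-(✓)
size-2^2 implicants → -0-11  -1-01  -110-  00-1-  1--00  1-10-  11--0  11-0-
Unchecked terms (primes): -0-11, -1-01, -110-, 0-011, 00-1-, 010-1, 1--00, 1-10-, 101-1, 11--0, 11-0-
Minterm coverage:
  m2 ⊆ 00-1- [E]
  m3 ⊆ -0-11,0-011,00-1-
  m6 ⊆ 00-1- [E]
  m7 ⊆ -0-11,00-1-
  m9 ⊆ -1-01,010-1
  m11 ⊆ 0-011,010-1
  m12 ⊆ -110- [E]
  m13 ⊆ -1-01,-110-
  m19 ⊆ -0-11 [E]
  m20 ⊆ 1--00,1-10-
  m21 ⊆ 1-10-,101-1
  m23 ⊆ -0-11,101-1
  m24 ⊆ 1--00,11--0,11-0-
  m25 ⊆ -1-01,11-0-
  m28 ⊆ -110-,1--00,1-10-,11--0,11-0-
  m29 ⊆ -1-01,-110-,1-10-,11-0-
  m30 ⊆ 11--0 [E]
E = {-0-11, -110-, 00-1-, 11--0}
Petrick residual → -1-01, 0-011, 1-10-
Cover = b'de + bd'e + bcd' + a'c'de + a'b'd + acd' + abe'  |cover|=7

7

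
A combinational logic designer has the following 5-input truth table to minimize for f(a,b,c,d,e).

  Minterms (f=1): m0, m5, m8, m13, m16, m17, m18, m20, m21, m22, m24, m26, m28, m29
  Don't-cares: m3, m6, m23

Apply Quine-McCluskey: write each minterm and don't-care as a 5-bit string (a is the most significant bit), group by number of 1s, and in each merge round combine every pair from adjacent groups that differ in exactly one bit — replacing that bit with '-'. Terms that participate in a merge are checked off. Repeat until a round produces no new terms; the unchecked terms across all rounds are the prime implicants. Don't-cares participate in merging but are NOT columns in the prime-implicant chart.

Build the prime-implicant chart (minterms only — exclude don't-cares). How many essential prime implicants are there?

4

Round 0: 00000✓ 00011 00101✓ 00110✓ 01000✓ 01101✓ 10000✓ 10001✓ 10010✓ 10100✓ 10101✓ 10110✓ 10111✓ 11000✓ 11010✓ 11100✓ 11101✓
Round 1: -0000✓ -0101✓ -0110 -1000✓ -1101✓ 0-000✓ 0-101✓ 1-000✓ 1-010✓ 1-100✓ 1-101✓ 10-00✓ 10-01✓ 10-10✓ 100-0✓ 1000-✓ 101-0✓ 101-1✓ 1010-✓ 1011-✓ 11-00✓ 110-0✓ 1110-✓
Round 2: --000 --101 1--00 1-0-0 1-10- 10--0 10-0- 101--
PIs = {--000, --101, -0110, 00011, 1--00, 1-0-0, 1-10-, 10--0, 10-0-, 101--}
Coverage chart:
  m0: --000 ←essential
  m5: --101 ←essential
  m8: --000 ←essential
  m13: --101 ←essential
  m16: --000,1--00,1-0-0,10--0,10-0-
  m17: 10-0- ←essential
  m18: 1-0-0,10--0
  m20: 1--00,1-10-,10--0,10-0-,101--
  m21: --101,1-10-,10-0-,101--
  m22: -0110,10--0,101--
  m24: --000,1--00,1-0-0
  m26: 1-0-0 ←essential
  m28: 1--00,1-10-
  m29: --101,1-10-
Essential: --000, --101, 1-0-0, 10-0-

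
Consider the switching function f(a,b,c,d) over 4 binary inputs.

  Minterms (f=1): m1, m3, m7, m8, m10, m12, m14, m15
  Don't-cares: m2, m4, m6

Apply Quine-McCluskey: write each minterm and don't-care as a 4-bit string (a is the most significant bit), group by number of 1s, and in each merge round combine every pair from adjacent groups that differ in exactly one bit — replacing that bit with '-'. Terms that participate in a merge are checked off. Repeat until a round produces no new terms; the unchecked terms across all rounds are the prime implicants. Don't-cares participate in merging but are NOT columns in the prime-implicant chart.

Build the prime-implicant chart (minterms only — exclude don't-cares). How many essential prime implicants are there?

size-2^0 implicants → 0001(✓)  0010(✓)  0011(✓)  0100(✓)  0110(✓)  0111(✓)  1000(✓)  1010(✓)  1100(✓)  1110(✓)  1111(✓)
size-2^1 implicants → -010(✓)  -100(✓)  -110(✓)  -111(✓)  0-10(✓)  0-11(✓)  00-1  001-(✓)  01-0(✓)  011-(✓)  1-00(✓)  1-10(✓)  10-0(✓)  11-0(✓)  111-(✓)
size-2^2 implicants → --10  -1-0  -11-  0-1-  1--0
Unchecked terms (primes): --10, -1-0, -11-, 0-1-, 00-1, 1--0
Minterm coverage:
  m1 ⊆ 00-1 [E]
  m3 ⊆ 0-1-,00-1
  m7 ⊆ -11-,0-1-
  m8 ⊆ 1--0 [E]
  m10 ⊆ --10,1--0
  m12 ⊆ -1-0,1--0
  m14 ⊆ --10,-1-0,-11-,1--0
  m15 ⊆ -11- [E]
E = {-11-, 00-1, 1--0}

3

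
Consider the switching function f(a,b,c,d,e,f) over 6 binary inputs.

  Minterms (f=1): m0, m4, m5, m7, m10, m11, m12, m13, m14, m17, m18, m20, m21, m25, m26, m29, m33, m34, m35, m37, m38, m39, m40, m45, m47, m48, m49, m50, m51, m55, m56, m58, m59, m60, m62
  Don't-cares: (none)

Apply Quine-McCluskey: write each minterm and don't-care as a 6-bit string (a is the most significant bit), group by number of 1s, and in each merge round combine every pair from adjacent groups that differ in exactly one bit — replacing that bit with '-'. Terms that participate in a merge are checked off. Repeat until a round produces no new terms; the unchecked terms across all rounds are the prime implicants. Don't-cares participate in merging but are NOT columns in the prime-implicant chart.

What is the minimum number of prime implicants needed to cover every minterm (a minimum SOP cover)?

[col 0] 000000*, 000100*, 000101*, 000111*, 001010*, 001011*, 001100*, 001101*, 001110*, 010001*, 010010*, 010100*, 010101*, 011001*, 011010*, 011101*, 100001*, 100010*, 100011*, 100101*, 100110*, 100111*, 101000*, 101101*, 101111*, 110000*, 110001*, 110010*, 110011*, 110111*, 111000*, 111010*, 111011*, 111100*, 111110*
[col 1] -00101*, -00111*, -01101*, -10001, -10010*, -11010*, 0-0100*, 0-0101*, 0-1010, 0-1101*, 00-100*, 00-101*, 000-00, 0001-1*, 00010-*, 001-10, 00101-, 0011-0, 00110-*, 01-001*, 01-010*, 01-101*, 010-01*, 01010-*, 011-01*, 1-0001*, 1-0010*, 1-0011*, 1-0111*, 1-1000, 10-101*, 10-111*, 100-01*, 100-10*, 100-11*, 1000-1*, 10001-*, 1001-1*, 10011-*, 1011-1*, 11-000*, 11-010*, 11-011*, 110-11*, 1100-0*, 1100-1*, 11000-*, 11001-*, 111-00*, 111-10*, 1110-0*, 11101-*, 1111-0*
[col 2] -0-101, -001-1, -1-010, 0--101, 0-010-, 00-10-, 01--01, 1-0-11, 1-00-1, 1-001-, 10-1-1, 100--1, 100-1-, 11-0-0, 11-01-, 1100--, 111--0
Prime implicants: -0-101, -001-1, -1-010, -10001, 0--101, 0-010-, 0-1010, 00-10-, 000-00, 001-10, 00101-, 0011-0, 01--01, 1-0-11, 1-00-1, 1-001-, 1-1000, 10-1-1, 100--1, 100-1-, 11-0-0, 11-01-, 1100--, 111--0
PI chart (minterm → PIs covering it):
  0 | 000-00  (sole → essential)
  4 | 0-010-,00-10-,000-00
  5 | -0-101,-001-1,0--101,0-010-,00-10-
  7 | -001-1  (sole → essential)
  10 | 0-1010,001-10,00101-
  11 | 00101-  (sole → essential)
  12 | 00-10-,0011-0
  13 | -0-101,0--101,00-10-
  14 | 001-10,0011-0
  17 | -10001,01--01
  18 | -1-010  (sole → essential)
  20 | 0-010-  (sole → essential)
  21 | 0--101,0-010-,01--01
  25 | 01--01  (sole → essential)
  26 | -1-010,0-1010
  29 | 0--101,01--01
  33 | 1-00-1,100--1
  34 | 1-001-,100-1-
  35 | 1-0-11,1-00-1,1-001-,100--1,100-1-
  37 | -0-101,-001-1,10-1-1,100--1
  38 | 100-1-  (sole → essential)
  39 | -001-1,1-0-11,10-1-1,100--1,100-1-
  40 | 1-1000  (sole → essential)
  45 | -0-101,10-1-1
  47 | 10-1-1  (sole → essential)
  48 | 11-0-0,1100--
  49 | -10001,1-00-1,1100--
  50 | -1-010,1-001-,11-0-0,11-01-,1100--
  51 | 1-0-11,1-00-1,1-001-,11-01-,1100--
  55 | 1-0-11  (sole → essential)
  56 | 1-1000,11-0-0,111--0
  58 | -1-010,11-0-0,11-01-,111--0
  59 | 11-01-  (sole → essential)
  60 | 111--0  (sole → essential)
  62 | 111--0  (sole → essential)
Essential prime implicants: -001-1, -1-010, 0-010-, 000-00, 00101-, 01--01, 1-0-11, 1-1000, 10-1-1, 100-1-, 11-01-, 111--0
Petrick residual → -0-101, 0011-0, 1-00-1, 11-0-0
Minimum SOP uses 16 PIs: b'de'f + b'c'df + bd'ef' + a'c'de' + a'b'c'e'f' + a'b'cd'e + a'b'cdf' + a'be'f + ac'ef + ac'd'f + acd'e'f' + ab'df + ab'c'e + abd'f' + abd'e + abcf'

16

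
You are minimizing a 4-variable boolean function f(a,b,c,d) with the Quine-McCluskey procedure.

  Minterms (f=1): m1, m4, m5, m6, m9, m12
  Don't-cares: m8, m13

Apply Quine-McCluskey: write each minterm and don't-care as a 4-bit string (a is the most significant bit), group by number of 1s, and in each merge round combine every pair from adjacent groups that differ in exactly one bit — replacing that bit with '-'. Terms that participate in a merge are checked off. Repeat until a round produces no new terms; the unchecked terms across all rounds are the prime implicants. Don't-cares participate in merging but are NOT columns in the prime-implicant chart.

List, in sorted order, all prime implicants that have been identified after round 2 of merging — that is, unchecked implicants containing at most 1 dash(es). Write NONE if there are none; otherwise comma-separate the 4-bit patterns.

Round 0: 0001✓ 0100✓ 0101✓ 0110✓ 1000✓ 1001✓ 1100✓ 1101✓
Round 1: -001✓ -100✓ -101✓ 0-01✓ 01-0 010-✓ 1-00✓ 1-01✓ 100-✓ 110-✓
Round 2: --01 -10- 1-0-
PIs = {--01, -10-, 01-0, 1-0-}

01-0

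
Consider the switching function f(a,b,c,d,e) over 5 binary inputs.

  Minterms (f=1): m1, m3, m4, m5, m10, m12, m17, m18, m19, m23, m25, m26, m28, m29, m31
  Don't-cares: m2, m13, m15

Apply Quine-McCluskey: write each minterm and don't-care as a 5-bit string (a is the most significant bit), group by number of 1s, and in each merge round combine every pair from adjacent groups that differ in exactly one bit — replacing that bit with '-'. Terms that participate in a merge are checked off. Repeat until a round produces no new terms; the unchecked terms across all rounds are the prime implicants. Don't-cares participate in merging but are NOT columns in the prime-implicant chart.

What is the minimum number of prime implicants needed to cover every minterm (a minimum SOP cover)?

size-2^0 implicants → 00001(✓)  00010(✓)  00011(✓)  00100(✓)  00101(✓)  01010(✓)  01100(✓)  01101(✓)  01111(✓)  10001(✓)  10010(✓)  10011(✓)  10111(✓)  11001(✓)  11010(✓)  11100(✓)  11101(✓)  11111(✓)
size-2^1 implicants → -0001(✓)  -0010(✓)  -0011(✓)  -1010(✓)  -1100(✓)  -1101(✓)  -1111(✓)  0-010(✓)  0-100(✓)  0-101(✓)  00-01  000-1(✓)  0001-(✓)  0010-(✓)  011-1(✓)  0110-(✓)  1-001  1-010(✓)  1-111  10-11  100-1(✓)  1001-(✓)  11-01  111-1(✓)  1110-(✓)
size-2^2 implicants → --010  -00-1  -001-  -11-1  -110-  0-10-
Unchecked terms (primes): --010, -00-1, -001-, -11-1, -110-, 0-10-, 00-01, 1-001, 1-111, 10-11, 11-01
Minterm coverage:
  m1 ⊆ -00-1,00-01
  m3 ⊆ -00-1,-001-
  m4 ⊆ 0-10- [E]
  m5 ⊆ 0-10-,00-01
  m10 ⊆ --010 [E]
  m12 ⊆ -110-,0-10-
  m17 ⊆ -00-1,1-001
  m18 ⊆ --010,-001-
  m19 ⊆ -00-1,-001-,10-11
  m23 ⊆ 1-111,10-11
  m25 ⊆ 1-001,11-01
  m26 ⊆ --010 [E]
  m28 ⊆ -110- [E]
  m29 ⊆ -11-1,-110-,11-01
  m31 ⊆ -11-1,1-111
E = {--010, -110-, 0-10-}
Petrick residual → -00-1, 1-001, 1-111
Cover = c'de' + b'c'e + bcd' + a'cd' + ac'd'e + acde  |cover|=6

6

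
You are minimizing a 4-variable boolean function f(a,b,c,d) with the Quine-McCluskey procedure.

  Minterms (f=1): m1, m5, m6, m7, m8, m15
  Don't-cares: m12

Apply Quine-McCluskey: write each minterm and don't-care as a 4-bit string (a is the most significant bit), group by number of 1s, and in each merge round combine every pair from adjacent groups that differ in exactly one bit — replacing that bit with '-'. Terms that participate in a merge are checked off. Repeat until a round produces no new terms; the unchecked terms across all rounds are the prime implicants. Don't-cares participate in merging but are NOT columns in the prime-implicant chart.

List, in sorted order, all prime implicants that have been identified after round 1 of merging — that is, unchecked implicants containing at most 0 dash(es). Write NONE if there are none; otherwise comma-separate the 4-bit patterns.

Round 0: 0001✓ 0101✓ 0110✓ 0111✓ 1000✓ 1100✓ 1111✓
Round 1: -111 0-01 01-1 011- 1-00
PIs = {-111, 0-01, 01-1, 011-, 1-00}

NONE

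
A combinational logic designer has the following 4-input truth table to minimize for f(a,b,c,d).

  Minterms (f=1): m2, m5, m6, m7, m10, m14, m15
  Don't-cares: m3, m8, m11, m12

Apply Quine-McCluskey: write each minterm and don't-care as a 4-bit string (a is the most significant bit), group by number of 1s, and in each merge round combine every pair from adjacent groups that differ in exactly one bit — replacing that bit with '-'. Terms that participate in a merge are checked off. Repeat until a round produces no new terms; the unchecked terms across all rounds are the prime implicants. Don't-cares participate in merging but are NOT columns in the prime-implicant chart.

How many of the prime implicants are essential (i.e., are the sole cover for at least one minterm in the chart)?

size-2^0 implicants → 0010(✓)  0011(✓)  0101(✓)  0110(✓)  0111(✓)  1000(✓)  1010(✓)  1011(✓)  1100(✓)  1110(✓)  1111(✓)
size-2^1 implicants → -010(✓)  -011(✓)  -110(✓)  -111(✓)  0-10(✓)  0-11(✓)  001-(✓)  01-1  011-(✓)  1-00(✓)  1-10(✓)  1-11(✓)  10-0(✓)  101-(✓)  11-0(✓)  111-(✓)
size-2^2 implicants → --10(✓)  --11(✓)  -01-(✓)  -11-(✓)  0-1-(✓)  1--0  1-1-(✓)
size-2^3 implicants → --1-
Unchecked terms (primes): --1-, 01-1, 1--0
Minterm coverage:
  m2 ⊆ --1- [E]
  m5 ⊆ 01-1 [E]
  m6 ⊆ --1- [E]
  m7 ⊆ --1-,01-1
  m10 ⊆ --1-,1--0
  m14 ⊆ --1-,1--0
  m15 ⊆ --1- [E]
E = {--1-, 01-1}

2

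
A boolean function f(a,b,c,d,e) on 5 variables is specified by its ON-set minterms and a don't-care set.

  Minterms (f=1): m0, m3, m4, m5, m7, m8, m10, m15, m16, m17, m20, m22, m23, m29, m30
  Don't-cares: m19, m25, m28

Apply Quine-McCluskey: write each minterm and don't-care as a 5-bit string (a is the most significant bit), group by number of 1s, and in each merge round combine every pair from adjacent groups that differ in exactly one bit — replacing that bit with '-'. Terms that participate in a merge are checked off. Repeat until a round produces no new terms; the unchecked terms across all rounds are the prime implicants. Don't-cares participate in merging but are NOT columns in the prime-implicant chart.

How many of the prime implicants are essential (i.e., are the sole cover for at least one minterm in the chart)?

size-2^0 implicants → 00000(✓)  00011(✓)  00100(✓)  00101(✓)  00111(✓)  01000(✓)  01010(✓)  01111(✓)  10000(✓)  10001(✓)  10011(✓)  10100(✓)  10110(✓)  10111(✓)  11001(✓)  11100(✓)  11101(✓)  11110(✓)
size-2^1 implicants → -0000(✓)  -0011(✓)  -0100(✓)  -0111(✓)  0-000  0-111  00-00(✓)  00-11(✓)  001-1  0010-  010-0  1-001  1-100(✓)  1-110(✓)  10-00(✓)  10-11(✓)  100-1  1000-  101-0(✓)  1011-  11-01  111-0(✓)  1110-
size-2^2 implicants → -0-00  -0-11  1-1-0
Unchecked terms (primes): -0-00, -0-11, 0-000, 0-111, 001-1, 0010-, 010-0, 1-001, 1-1-0, 100-1, 1000-, 1011-, 11-01, 1110-
Minterm coverage:
  m0 ⊆ -0-00,0-000
  m3 ⊆ -0-11 [E]
  m4 ⊆ -0-00,0010-
  m5 ⊆ 001-1,0010-
  m7 ⊆ -0-11,0-111,001-1
  m8 ⊆ 0-000,010-0
  m10 ⊆ 010-0 [E]
  m15 ⊆ 0-111 [E]
  m16 ⊆ -0-00,1000-
  m17 ⊆ 1-001,100-1,1000-
  m20 ⊆ -0-00,1-1-0
  m22 ⊆ 1-1-0,1011-
  m23 ⊆ -0-11,1011-
  m29 ⊆ 11-01,1110-
  m30 ⊆ 1-1-0 [E]
E = {-0-11, 0-111, 010-0, 1-1-0}

4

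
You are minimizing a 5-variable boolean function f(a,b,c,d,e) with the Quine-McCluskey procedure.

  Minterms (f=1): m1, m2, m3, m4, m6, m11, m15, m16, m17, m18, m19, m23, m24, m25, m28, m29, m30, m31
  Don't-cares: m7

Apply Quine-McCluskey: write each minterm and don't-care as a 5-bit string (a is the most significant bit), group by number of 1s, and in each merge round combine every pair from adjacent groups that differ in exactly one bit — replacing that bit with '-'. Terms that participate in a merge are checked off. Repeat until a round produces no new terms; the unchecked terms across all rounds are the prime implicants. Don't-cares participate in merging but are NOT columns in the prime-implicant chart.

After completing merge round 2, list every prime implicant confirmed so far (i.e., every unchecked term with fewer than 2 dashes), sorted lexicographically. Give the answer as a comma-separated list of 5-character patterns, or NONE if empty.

001-0

[col 0] 00001*, 00010*, 00011*, 00100*, 00110*, 00111*, 01011*, 01111*, 10000*, 10001*, 10010*, 10011*, 10111*, 11000*, 11001*, 11100*, 11101*, 11110*, 11111*
[col 1] -0001*, -0010*, -0011*, -0111*, -1111*, 0-011*, 0-111*, 00-10*, 00-11*, 000-1*, 0001-*, 001-0, 0011-*, 01-11*, 1-000*, 1-001*, 1-111*, 10-11*, 100-0*, 100-1*, 1000-*, 1001-*, 11-00*, 11-01*, 1100-*, 111-0*, 111-1*, 1110-*, 1111-*
[col 2] --111, -0-11, -00-1, -001-, 0--11, 00-1-, 1-00-, 100--, 11-0-, 111--
Prime implicants: --111, -0-11, -00-1, -001-, 0--11, 00-1-, 001-0, 1-00-, 100--, 11-0-, 111--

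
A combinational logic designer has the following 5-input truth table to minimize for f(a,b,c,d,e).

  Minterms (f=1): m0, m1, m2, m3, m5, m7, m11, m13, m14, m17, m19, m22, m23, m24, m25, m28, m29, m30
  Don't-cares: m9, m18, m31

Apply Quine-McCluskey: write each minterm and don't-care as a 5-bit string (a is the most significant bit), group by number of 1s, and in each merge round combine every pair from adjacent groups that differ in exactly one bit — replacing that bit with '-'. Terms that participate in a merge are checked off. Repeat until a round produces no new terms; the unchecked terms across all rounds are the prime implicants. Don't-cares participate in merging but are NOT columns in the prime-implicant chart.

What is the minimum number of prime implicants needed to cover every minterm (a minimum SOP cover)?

8

[col 0] 00000*, 00001*, 00010*, 00011*, 00101*, 00111*, 01001*, 01011*, 01101*, 01110*, 10001*, 10010*, 10011*, 10110*, 10111*, 11000*, 11001*, 11100*, 11101*, 11110*, 11111*
[col 1] -0001*, -0010*, -0011*, -0111*, -1001*, -1101*, -1110, 0-001*, 0-011*, 0-101*, 00-01*, 00-11*, 000-0*, 000-1*, 0000-*, 0001-*, 001-1*, 01-01*, 010-1*, 1-001*, 1-110*, 1-111*, 10-10*, 10-11*, 100-1*, 1001-*, 1011-*, 11-00*, 11-01*, 1100-*, 111-0*, 111-1*, 1110-*, 1111-*
[col 2] --001, -0-11, -00-1, -001-, -1-01, 0--01, 0-0-1, 00--1, 000--, 1-11-, 10-1-, 11-0-, 111--
Prime implicants: --001, -0-11, -00-1, -001-, -1-01, -1110, 0--01, 0-0-1, 00--1, 000--, 1-11-, 10-1-, 11-0-, 111--
PI chart (minterm → PIs covering it):
  0 | 000--  (sole → essential)
  1 | --001,-00-1,0--01,0-0-1,00--1,000--
  2 | -001-,000--
  3 | -0-11,-00-1,-001-,0-0-1,00--1,000--
  5 | 0--01,00--1
  7 | -0-11,00--1
  11 | 0-0-1  (sole → essential)
  13 | -1-01,0--01
  14 | -1110  (sole → essential)
  17 | --001,-00-1
  19 | -0-11,-00-1,-001-,10-1-
  22 | 1-11-,10-1-
  23 | -0-11,1-11-,10-1-
  24 | 11-0-  (sole → essential)
  25 | --001,-1-01,11-0-
  28 | 11-0-,111--
  29 | -1-01,11-0-,111--
  30 | -1110,1-11-,111--
Essential prime implicants: -1110, 0-0-1, 000--, 11-0-
Petrick residual → --001, -0-11, 0--01, 1-11-
Minimum SOP uses 8 PIs: c'd'e + b'de + bcde' + a'd'e + a'c'e + a'b'c' + acd + abd'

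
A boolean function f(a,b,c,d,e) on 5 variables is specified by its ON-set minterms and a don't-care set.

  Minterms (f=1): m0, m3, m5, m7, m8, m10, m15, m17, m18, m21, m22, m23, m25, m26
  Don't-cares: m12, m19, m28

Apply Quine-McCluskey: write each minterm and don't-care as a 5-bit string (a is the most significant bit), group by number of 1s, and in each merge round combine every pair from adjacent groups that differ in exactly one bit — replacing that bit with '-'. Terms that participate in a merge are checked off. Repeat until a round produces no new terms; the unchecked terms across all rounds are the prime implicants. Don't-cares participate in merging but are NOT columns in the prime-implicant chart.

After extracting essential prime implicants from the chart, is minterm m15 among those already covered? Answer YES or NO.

YES

[col 0] 00000*, 00011*, 00101*, 00111*, 01000*, 01010*, 01100*, 01111*, 10001*, 10010*, 10011*, 10101*, 10110*, 10111*, 11001*, 11010*, 11100*
[col 1] -0011*, -0101*, -0111*, -1010, -1100, 0-000, 0-111, 00-11*, 001-1*, 01-00, 010-0, 1-001, 1-010, 10-01*, 10-10*, 10-11*, 100-1*, 1001-*, 101-1*, 1011-*
[col 2] -0-11, -01-1, 10--1, 10-1-
Prime implicants: -0-11, -01-1, -1010, -1100, 0-000, 0-111, 01-00, 010-0, 1-001, 1-010, 10--1, 10-1-
PI chart (minterm → PIs covering it):
  0 | 0-000  (sole → essential)
  3 | -0-11  (sole → essential)
  5 | -01-1  (sole → essential)
  7 | -0-11,-01-1,0-111
  8 | 0-000,01-00,010-0
  10 | -1010,010-0
  15 | 0-111  (sole → essential)
  17 | 1-001,10--1
  18 | 1-010,10-1-
  21 | -01-1,10--1
  22 | 10-1-  (sole → essential)
  23 | -0-11,-01-1,10--1,10-1-
  25 | 1-001  (sole → essential)
  26 | -1010,1-010
Essential prime implicants: -0-11, -01-1, 0-000, 0-111, 1-001, 10-1-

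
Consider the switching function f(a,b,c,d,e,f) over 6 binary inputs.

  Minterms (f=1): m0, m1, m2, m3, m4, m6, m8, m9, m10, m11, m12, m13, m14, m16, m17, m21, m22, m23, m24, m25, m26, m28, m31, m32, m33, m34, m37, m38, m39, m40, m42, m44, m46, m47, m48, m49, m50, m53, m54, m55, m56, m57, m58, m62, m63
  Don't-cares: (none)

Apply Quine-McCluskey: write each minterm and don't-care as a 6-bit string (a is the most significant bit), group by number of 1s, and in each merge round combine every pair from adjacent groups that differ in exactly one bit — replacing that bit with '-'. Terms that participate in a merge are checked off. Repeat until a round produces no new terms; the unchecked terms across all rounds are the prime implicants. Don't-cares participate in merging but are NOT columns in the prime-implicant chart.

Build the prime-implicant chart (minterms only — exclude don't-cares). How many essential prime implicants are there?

9

size-2^0 implicants → 000000(✓)  000001(✓)  000010(✓)  000011(✓)  000100(✓)  000110(✓)  001000(✓)  001001(✓)  001010(✓)  001011(✓)  001100(✓)  001101(✓)  001110(✓)  010000(✓)  010001(✓)  010101(✓)  010110(✓)  010111(✓)  011000(✓)  011001(✓)  011010(✓)  011100(✓)  011111(✓)  100000(✓)  100001(✓)  100010(✓)  100101(✓)  100110(✓)  100111(✓)  101000(✓)  101010(✓)  101100(✓)  101110(✓)  101111(✓)  110000(✓)  110001(✓)  110010(✓)  110101(✓)  110110(✓)  110111(✓)  111000(✓)  111001(✓)  111010(✓)  111110(✓)  111111(✓)
size-2^1 implicants → -00000(✓)  -00001(✓)  -00010(✓)  -00110(✓)  -01000(✓)  -01010(✓)  -01100(✓)  -01110(✓)  -10000(✓)  -10001(✓)  -10101(✓)  -10110(✓)  -10111(✓)  -11000(✓)  -11001(✓)  -11010(✓)  -11111(✓)  0-0000(✓)  0-0001(✓)  0-0110(✓)  0-1000(✓)  0-1001(✓)  0-1010(✓)  0-1100(✓)  00-000(✓)  00-001(✓)  00-010(✓)  00-011(✓)  00-100(✓)  00-110(✓)  000-00(✓)  000-10(✓)  0000-0(✓)  0000-1(✓)  00000-(✓)  00001-(✓)  0001-0(✓)  001-00(✓)  001-01(✓)  001-10(✓)  0010-0(✓)  0010-1(✓)  00100-(✓)  00101-(✓)  0011-0(✓)  00110-(✓)  01-000(✓)  01-001(✓)  01-111(✓)  010-01(✓)  01000-(✓)  0101-1(✓)  01011-(✓)  011-00(✓)  0110-0(✓)  01100-(✓)  1-0000(✓)  1-0001(✓)  1-0010(✓)  1-0101(✓)  1-0110(✓)  1-0111(✓)  1-1000(✓)  1-1010(✓)  1-1110(✓)  1-1111(✓)  10-000(✓)  10-010(✓)  10-110(✓)  10-111(✓)  100-01(✓)  100-10(✓)  1000-0(✓)  10000-(✓)  1001-1(✓)  10011-(✓)  101-00(✓)  101-10(✓)  1010-0(✓)  1011-0(✓)  10111-(✓)  11-000(✓)  11-001(✓)  11-010(✓)  11-110(✓)  11-111(✓)  110-01(✓)  110-10(✓)  1100-0(✓)  11000-(✓)  1101-1(✓)  11011-(✓)  111-10(✓)  1110-0(✓)  11100-(✓)  11111-(✓)
size-2^2 implicants → --0000(✓)  --0001(✓)  --0110  --1000(✓)  --1010(✓)  -0-000(✓)  -0-010(✓)  -0-110(✓)  -00-10(✓)  -000-0(✓)  -0000-(✓)  -01-00(✓)  -01-10(✓)  -010-0(✓)  -011-0(✓)  -1-000(✓)  -1-001(✓)  -1-111  -10-01  -1000-(✓)  -101-1  -1011-  -110-0(✓)  -1100-(✓)  0--000(✓)  0--001(✓)  0-000-(✓)  0-1-00  0-10-0(✓)  0-100-(✓)  00--00(✓)  00--10(✓)  00-0-0(✓)  00-0-1(✓)  00-00-(✓)  00-01-(✓)  00-1-0(✓)  000--0(✓)  0000--(✓)  001--0(✓)  001-0-  0010--(✓)  01-00-(✓)  1--000(✓)  1--010(✓)  1--110(✓)  1--111(✓)  1-0-01  1-0-10(✓)  1-00-0(✓)  1-000-(✓)  1-01-1  1-011-(✓)  1-1-10(✓)  1-10-0(✓)  1-111-(✓)  10--10(✓)  10-0-0(✓)  10-11-(✓)  101--0(✓)  11--10(✓)  11-0-0(✓)  11-00-(✓)  11-11-(✓)
size-2^3 implicants → ---000  --000-  --10-0  -0--10  -0-0-0  -01--0  -1-00-  0--00-  00---0  00-0--  1---10  1--0-0  1--11-
Unchecked terms (primes): ---000, --000-, --0110, --10-0, -0--10, -0-0-0, -01--0, -1-00-, -1-111, -10-01, -101-1, -1011-, 0--00-, 0-1-00, 00---0, 00-0--, 001-0-, 1---10, 1--0-0, 1--11-, 1-0-01, 1-01-1
Minterm coverage:
  m0 ⊆ ---000,--000-,-0-0-0,0--00-,00---0,00-0--
  m1 ⊆ --000-,0--00-,00-0--
  m2 ⊆ -0--10,-0-0-0,00---0,00-0--
  m3 ⊆ 00-0-- [E]
  m4 ⊆ 00---0 [E]
  m6 ⊆ --0110,-0--10,00---0
  m8 ⊆ ---000,--10-0,-0-0-0,-01--0,0--00-,0-1-00,00---0,00-0--,001-0-
  m9 ⊆ 0--00-,00-0--,001-0-
  m10 ⊆ --10-0,-0--10,-0-0-0,-01--0,00---0,00-0--
  m11 ⊆ 00-0-- [E]
  m12 ⊆ -01--0,0-1-00,00---0,001-0-
  m13 ⊆ 001-0- [E]
  m14 ⊆ -0--10,-01--0,00---0
  m16 ⊆ ---000,--000-,-1-00-,0--00-
  m17 ⊆ --000-,-1-00-,-10-01,0--00-
  m21 ⊆ -10-01,-101-1
  m22 ⊆ --0110,-1011-
  m23 ⊆ -1-111,-101-1,-1011-
  m24 ⊆ ---000,--10-0,-1-00-,0--00-,0-1-00
  m25 ⊆ -1-00-,0--00-
  m26 ⊆ --10-0 [E]
  m28 ⊆ 0-1-00 [E]
  m31 ⊆ -1-111 [E]
  m32 ⊆ ---000,--000-,-0-0-0,1--0-0
  m33 ⊆ --000-,1-0-01
  m34 ⊆ -0--10,-0-0-0,1---10,1--0-0
  m37 ⊆ 1-0-01,1-01-1
  m38 ⊆ --0110,-0--10,1---10,1--11-
  m39 ⊆ 1--11-,1-01-1
  m40 ⊆ ---000,--10-0,-0-0-0,-01--0,1--0-0
  m42 ⊆ --10-0,-0--10,-0-0-0,-01--0,1---10,1--0-0
  m44 ⊆ -01--0 [E]
  m46 ⊆ -0--10,-01--0,1---10,1--11-
  m47 ⊆ 1--11- [E]
  m48 ⊆ ---000,--000-,-1-00-,1--0-0
  m49 ⊆ --000-,-1-00-,-10-01,1-0-01
  m50 ⊆ 1---10,1--0-0
  m53 ⊆ -10-01,-101-1,1-0-01,1-01-1
  m54 ⊆ --0110,-1011-,1---10,1--11-
  m55 ⊆ -1-111,-101-1,-1011-,1--11-,1-01-1
  m56 ⊆ ---000,--10-0,-1-00-,1--0-0
  m57 ⊆ -1-00- [E]
  m58 ⊆ --10-0,1---10,1--0-0
  m62 ⊆ 1---10,1--11-
  m63 ⊆ -1-111,1--11-
E = {--10-0, -01--0, -1-00-, -1-111, 0-1-00, 00---0, 00-0--, 001-0-, 1--11-}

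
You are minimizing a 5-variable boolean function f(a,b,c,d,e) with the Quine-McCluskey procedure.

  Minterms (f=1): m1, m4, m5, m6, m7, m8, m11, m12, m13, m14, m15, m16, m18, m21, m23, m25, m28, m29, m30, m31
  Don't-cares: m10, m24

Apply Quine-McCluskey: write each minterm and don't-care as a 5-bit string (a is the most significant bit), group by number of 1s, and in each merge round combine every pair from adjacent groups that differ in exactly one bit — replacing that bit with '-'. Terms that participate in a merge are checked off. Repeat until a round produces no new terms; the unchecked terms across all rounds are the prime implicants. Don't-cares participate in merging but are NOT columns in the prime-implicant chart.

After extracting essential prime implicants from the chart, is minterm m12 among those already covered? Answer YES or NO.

YES

size-2^0 implicants → 00001(✓)  00100(✓)  00101(✓)  00110(✓)  00111(✓)  01000(✓)  01010(✓)  01011(✓)  01100(✓)  01101(✓)  01110(✓)  01111(✓)  10000(✓)  10010(✓)  10101(✓)  10111(✓)  11000(✓)  11001(✓)  11100(✓)  11101(✓)  11110(✓)  11111(✓)
size-2^1 implicants → -0101(✓)  -0111(✓)  -1000(✓)  -1100(✓)  -1101(✓)  -1110(✓)  -1111(✓)  0-100(✓)  0-101(✓)  0-110(✓)  0-111(✓)  00-01  001-0(✓)  001-1(✓)  0010-(✓)  0011-(✓)  01-00(✓)  01-10(✓)  01-11(✓)  010-0(✓)  0101-(✓)  011-0(✓)  011-1(✓)  0110-(✓)  0111-(✓)  1-000  1-101(✓)  1-111(✓)  100-0  101-1(✓)  11-00(✓)  11-01(✓)  1100-(✓)  111-0(✓)  111-1(✓)  1110-(✓)  1111-(✓)
size-2^2 implicants → --101(✓)  --111(✓)  -01-1(✓)  -1-00  -11-0(✓)  -11-1(✓)  -110-(✓)  -111-(✓)  0-1-0(✓)  0-1-1(✓)  0-10-(✓)  0-11-(✓)  001--(✓)  01--0  01-1-  011--(✓)  1-1-1(✓)  11-0-  111--(✓)
size-2^3 implicants → --1-1  -11--  0-1--
Unchecked terms (primes): --1-1, -1-00, -11--, 0-1--, 00-01, 01--0, 01-1-, 1-000, 100-0, 11-0-
Minterm coverage:
  m1 ⊆ 00-01 [E]
  m4 ⊆ 0-1-- [E]
  m5 ⊆ --1-1,0-1--,00-01
  m6 ⊆ 0-1-- [E]
  m7 ⊆ --1-1,0-1--
  m8 ⊆ -1-00,01--0
  m11 ⊆ 01-1- [E]
  m12 ⊆ -1-00,-11--,0-1--,01--0
  m13 ⊆ --1-1,-11--,0-1--
  m14 ⊆ -11--,0-1--,01--0,01-1-
  m15 ⊆ --1-1,-11--,0-1--,01-1-
  m16 ⊆ 1-000,100-0
  m18 ⊆ 100-0 [E]
  m21 ⊆ --1-1 [E]
  m23 ⊆ --1-1 [E]
  m25 ⊆ 11-0- [E]
  m28 ⊆ -1-00,-11--,11-0-
  m29 ⊆ --1-1,-11--,11-0-
  m30 ⊆ -11-- [E]
  m31 ⊆ --1-1,-11--
E = {--1-1, -11--, 0-1--, 00-01, 01-1-, 100-0, 11-0-}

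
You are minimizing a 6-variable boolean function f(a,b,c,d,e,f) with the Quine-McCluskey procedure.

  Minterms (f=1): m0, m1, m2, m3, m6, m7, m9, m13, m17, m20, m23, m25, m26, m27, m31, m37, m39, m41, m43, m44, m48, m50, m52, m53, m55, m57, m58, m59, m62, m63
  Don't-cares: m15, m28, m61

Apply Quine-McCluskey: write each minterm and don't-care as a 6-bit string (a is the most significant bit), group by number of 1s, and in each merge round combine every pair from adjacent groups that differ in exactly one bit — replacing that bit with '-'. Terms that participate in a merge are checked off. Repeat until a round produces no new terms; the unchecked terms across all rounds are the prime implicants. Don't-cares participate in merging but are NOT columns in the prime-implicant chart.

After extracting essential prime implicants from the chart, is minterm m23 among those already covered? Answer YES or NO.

Round 0: 000000✓ 000001✓ 000010✓ 000011✓ 000110✓ 000111✓ 001001✓ 001101✓ 001111✓ 010001✓ 010100✓ 010111✓ 011001✓ 011010✓ 011011✓ 011100✓ 011111✓ 100101✓ 100111✓ 101001✓ 101011✓ 101100 110000✓ 110010✓ 110100✓ 110101✓ 110111✓ 111001✓ 111010✓ 111011✓ 111101✓ 111110✓ 111111✓
Round 1: -00111✓ -01001✓ -10100 -10111✓ -11001✓ -11010✓ -11011✓ -11111✓ 0-0001✓ 0-0111✓ 0-1001✓ 0-1111✓ 00-001✓ 00-111✓ 000-10✓ 000-11✓ 0000-0✓ 0000-1✓ 00000-✓ 00001-✓ 00011-✓ 001-01 0011-1 01-001✓ 01-100 01-111✓ 011-11✓ 0110-1✓ 01101-✓ 1-0101✓ 1-0111✓ 1-1001✓ 1-1011✓ 1001-1✓ 1010-1✓ 11-010 11-101✓ 11-111✓ 110-00 1100-0 1101-1✓ 11010- 111-01✓ 111-10✓ 111-11✓ 1110-1✓ 11101-✓ 1111-1✓ 11111-✓
Round 2: --0111 --1001 -1-111 -11-11 -110-1 -1101- 0--001 0--111 000-1- 0000-- 1-01-1 1-10-1 11-1-1 111--1 111-1-
PIs = {--0111, --1001, -1-111, -10100, -11-11, -110-1, -1101-, 0--001, 0--111, 000-1-, 0000--, 001-01, 0011-1, 01-100, 1-01-1, 1-10-1, 101100, 11-010, 11-1-1, 110-00, 1100-0, 11010-, 111--1, 111-1-}
Coverage chart:
  m0: 0000-- ←essential
  m1: 0--001,0000--
  m2: 000-1-,0000--
  m3: 000-1-,0000--
  m6: 000-1- ←essential
  m7: --0111,0--111,000-1-
  m9: --1001,0--001,001-01
  m13: 001-01,0011-1
  m17: 0--001 ←essential
  m20: -10100,01-100
  m23: --0111,-1-111,0--111
  m25: --1001,-110-1,0--001
  m26: -1101- ←essential
  m27: -11-11,-110-1,-1101-
  m31: -1-111,-11-11,0--111
  m37: 1-01-1 ←essential
  m39: --0111,1-01-1
  m41: --1001,1-10-1
  m43: 1-10-1 ←essential
  m44: 101100 ←essential
  m48: 110-00,1100-0
  m50: 11-010,1100-0
  m52: -10100,110-00,11010-
  m53: 1-01-1,11-1-1,11010-
  m55: --0111,-1-111,1-01-1,11-1-1
  m57: --1001,-110-1,1-10-1,111--1
  m58: -1101-,11-010,111-1-
  m59: -11-11,-110-1,-1101-,1-10-1,111--1,111-1-
  m62: 111-1- ←essential
  m63: -1-111,-11-11,11-1-1,111--1,111-1-
Essential: -1101-, 0--001, 000-1-, 0000--, 1-01-1, 1-10-1, 101100, 111-1-

NO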